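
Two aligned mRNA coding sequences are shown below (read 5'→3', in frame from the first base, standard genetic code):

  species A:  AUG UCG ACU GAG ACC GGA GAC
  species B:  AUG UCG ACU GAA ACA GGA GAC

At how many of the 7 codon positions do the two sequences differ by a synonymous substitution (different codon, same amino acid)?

2

Codon 1: AUG Met / AUG Met — identical.
Codon 2: UCG Ser / UCG Ser — identical.
Codon 3: ACU Thr / ACU Thr — identical.
Codon 4: GAG Glu / GAA Glu — synonymous.
Codon 5: ACC Thr / ACA Thr — synonymous.
Codon 6: GGA Gly / GGA Gly — identical.
Codon 7: GAC Asp / GAC Asp — identical.
Synonymous differences: 2.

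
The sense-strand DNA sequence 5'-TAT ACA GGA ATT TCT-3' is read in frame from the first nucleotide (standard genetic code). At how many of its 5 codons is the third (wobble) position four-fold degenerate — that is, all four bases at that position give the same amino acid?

Codon 1 TAT (Tyr): third position 2-fold.
Codon 2 ACA (Thr): third position 4-fold.
Codon 3 GGA (Gly): third position 4-fold.
Codon 4 ATT (Ile): third position 3-fold.
Codon 5 TCT (Ser): third position 4-fold.
Four-fold degenerate third positions: 3.

3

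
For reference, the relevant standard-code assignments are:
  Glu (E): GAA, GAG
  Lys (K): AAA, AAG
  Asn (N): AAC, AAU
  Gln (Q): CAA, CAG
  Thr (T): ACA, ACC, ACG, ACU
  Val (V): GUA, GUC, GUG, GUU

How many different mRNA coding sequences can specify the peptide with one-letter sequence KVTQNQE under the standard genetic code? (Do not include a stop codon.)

Lys: 2 codons.
Val: 4 codons.
Thr: 4 codons.
Gln: 2 codons.
Asn: 2 codons.
Gln: 2 codons.
Glu: 2 codons.
2 × 4 × 4 × 2 × 2 × 2 × 2 = 512.

512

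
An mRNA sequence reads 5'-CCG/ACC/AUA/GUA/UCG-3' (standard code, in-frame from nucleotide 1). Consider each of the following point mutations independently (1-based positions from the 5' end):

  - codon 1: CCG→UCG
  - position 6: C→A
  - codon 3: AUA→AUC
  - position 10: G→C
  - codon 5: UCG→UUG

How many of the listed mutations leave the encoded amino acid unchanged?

2

Codon 1: CCG (Pro) → UCG (Ser) — missense.
Codon 2: ACC (Thr) → ACA (Thr) — synonymous.
Codon 3: AUA (Ile) → AUC (Ile) — synonymous.
Codon 4: GUA (Val) → CUA (Leu) — missense.
Codon 5: UCG (Ser) → UUG (Leu) — missense.
Synonymous: 2 of 5.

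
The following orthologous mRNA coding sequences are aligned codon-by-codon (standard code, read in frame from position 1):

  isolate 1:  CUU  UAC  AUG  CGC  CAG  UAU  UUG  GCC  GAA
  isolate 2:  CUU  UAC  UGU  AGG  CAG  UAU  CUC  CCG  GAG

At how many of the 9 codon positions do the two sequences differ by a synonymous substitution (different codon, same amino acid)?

3

Codon 1: CUU Leu / CUU Leu — identical.
Codon 2: UAC Tyr / UAC Tyr — identical.
Codon 3: AUG Met / UGU Cys — nonsynonymous.
Codon 4: CGC Arg / AGG Arg — synonymous.
Codon 5: CAG Gln / CAG Gln — identical.
Codon 6: UAU Tyr / UAU Tyr — identical.
Codon 7: UUG Leu / CUC Leu — synonymous.
Codon 8: GCC Ala / CCG Pro — nonsynonymous.
Codon 9: GAA Glu / GAG Glu — synonymous.
Synonymous differences: 3.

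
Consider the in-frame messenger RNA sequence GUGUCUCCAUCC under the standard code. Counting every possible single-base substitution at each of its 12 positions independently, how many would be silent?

Codon 1 (GUG, Val): 3 synonymous substitutions.
Codon 2 (UCU, Ser): 3 synonymous substitutions.
Codon 3 (CCA, Pro): 3 synonymous substitutions.
Codon 4 (UCC, Ser): 3 synonymous substitutions.
Total: 3 + 3 + 3 + 3 = 12.

12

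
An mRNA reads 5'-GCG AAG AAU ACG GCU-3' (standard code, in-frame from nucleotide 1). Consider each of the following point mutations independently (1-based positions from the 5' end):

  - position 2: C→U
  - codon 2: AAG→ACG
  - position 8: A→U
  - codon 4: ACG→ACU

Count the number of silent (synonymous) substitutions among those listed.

Codon 1: GCG (Ala) → GUG (Val) — missense.
Codon 2: AAG (Lys) → ACG (Thr) — missense.
Codon 3: AAU (Asn) → AUU (Ile) — missense.
Codon 4: ACG (Thr) → ACU (Thr) — synonymous.
Synonymous: 1 of 4.

1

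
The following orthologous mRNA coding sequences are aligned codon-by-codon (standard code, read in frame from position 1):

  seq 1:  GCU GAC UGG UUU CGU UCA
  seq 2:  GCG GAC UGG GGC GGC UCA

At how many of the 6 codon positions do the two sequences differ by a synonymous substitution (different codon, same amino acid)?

Codon 1: GCU Ala / GCG Ala — synonymous.
Codon 2: GAC Asp / GAC Asp — identical.
Codon 3: UGG Trp / UGG Trp — identical.
Codon 4: UUU Phe / GGC Gly — nonsynonymous.
Codon 5: CGU Arg / GGC Gly — nonsynonymous.
Codon 6: UCA Ser / UCA Ser — identical.
Synonymous differences: 1.

1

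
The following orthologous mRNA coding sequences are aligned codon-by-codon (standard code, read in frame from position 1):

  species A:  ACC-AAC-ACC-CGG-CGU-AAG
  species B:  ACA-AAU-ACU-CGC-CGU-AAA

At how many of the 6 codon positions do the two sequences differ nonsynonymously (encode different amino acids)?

0

Codon 1: ACC Thr / ACA Thr — synonymous.
Codon 2: AAC Asn / AAU Asn — synonymous.
Codon 3: ACC Thr / ACU Thr — synonymous.
Codon 4: CGG Arg / CGC Arg — synonymous.
Codon 5: CGU Arg / CGU Arg — identical.
Codon 6: AAG Lys / AAA Lys — synonymous.
Nonsynonymous differences: 0.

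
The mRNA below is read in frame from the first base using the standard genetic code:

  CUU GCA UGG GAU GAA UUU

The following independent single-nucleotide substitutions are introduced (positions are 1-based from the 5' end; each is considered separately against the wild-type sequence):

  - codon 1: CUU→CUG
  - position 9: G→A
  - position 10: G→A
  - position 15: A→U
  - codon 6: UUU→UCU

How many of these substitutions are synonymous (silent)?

1

Codon 1: CUU (Leu) → CUG (Leu) — synonymous.
Codon 3: UGG (Trp) → UGA (Stop) — nonsense.
Codon 4: GAU (Asp) → AAU (Asn) — missense.
Codon 5: GAA (Glu) → GAU (Asp) — missense.
Codon 6: UUU (Phe) → UCU (Ser) — missense.
Synonymous: 1 of 5.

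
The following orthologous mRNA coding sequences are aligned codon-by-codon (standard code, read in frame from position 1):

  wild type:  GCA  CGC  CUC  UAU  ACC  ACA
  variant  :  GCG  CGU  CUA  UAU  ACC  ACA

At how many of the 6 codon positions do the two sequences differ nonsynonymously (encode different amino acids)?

0

Codon 1: GCA Ala / GCG Ala — synonymous.
Codon 2: CGC Arg / CGU Arg — synonymous.
Codon 3: CUC Leu / CUA Leu — synonymous.
Codon 4: UAU Tyr / UAU Tyr — identical.
Codon 5: ACC Thr / ACC Thr — identical.
Codon 6: ACA Thr / ACA Thr — identical.
Nonsynonymous differences: 0.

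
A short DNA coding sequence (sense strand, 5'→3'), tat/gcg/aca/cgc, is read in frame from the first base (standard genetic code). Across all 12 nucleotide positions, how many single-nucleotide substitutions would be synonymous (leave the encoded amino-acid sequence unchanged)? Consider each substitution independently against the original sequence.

Codon 1 (TAT, Tyr): 1 synonymous substitution.
Codon 2 (GCG, Ala): 3 synonymous substitutions.
Codon 3 (ACA, Thr): 3 synonymous substitutions.
Codon 4 (CGC, Arg): 3 synonymous substitutions.
Total: 1 + 3 + 3 + 3 = 10.

10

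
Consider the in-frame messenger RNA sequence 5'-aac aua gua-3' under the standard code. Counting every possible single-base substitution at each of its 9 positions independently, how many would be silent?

Codon 1 (AAC, Asn): 1 synonymous substitution.
Codon 2 (AUA, Ile): 2 synonymous substitutions.
Codon 3 (GUA, Val): 3 synonymous substitutions.
Total: 1 + 2 + 3 = 6.

6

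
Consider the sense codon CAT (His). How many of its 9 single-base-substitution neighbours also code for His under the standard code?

1

Position 1: none → 0 synonymous.
Position 2: none → 0 synonymous.
Position 3: CAC → 1 synonymous.
Total: 0 + 0 + 1 = 1.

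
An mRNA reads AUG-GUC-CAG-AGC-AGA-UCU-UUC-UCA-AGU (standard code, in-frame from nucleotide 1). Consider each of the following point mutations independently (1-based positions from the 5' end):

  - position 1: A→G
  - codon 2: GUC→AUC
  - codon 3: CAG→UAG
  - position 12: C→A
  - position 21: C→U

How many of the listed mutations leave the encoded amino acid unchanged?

Codon 1: AUG (Met) → GUG (Val) — missense.
Codon 2: GUC (Val) → AUC (Ile) — missense.
Codon 3: CAG (Gln) → UAG (Stop) — nonsense.
Codon 4: AGC (Ser) → AGA (Arg) — missense.
Codon 7: UUC (Phe) → UUU (Phe) — synonymous.
Synonymous: 1 of 5.

1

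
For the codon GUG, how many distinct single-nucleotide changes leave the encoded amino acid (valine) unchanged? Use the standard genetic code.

3

Position 1: none → 0 synonymous.
Position 2: none → 0 synonymous.
Position 3: GUU, GUC, GUA → 3 synonymous.
Total: 0 + 0 + 3 = 3.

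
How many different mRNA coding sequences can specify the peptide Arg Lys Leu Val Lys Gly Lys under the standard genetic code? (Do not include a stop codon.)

4608

Arg: 6 codons.
Lys: 2 codons.
Leu: 6 codons.
Val: 4 codons.
Lys: 2 codons.
Gly: 4 codons.
Lys: 2 codons.
6 × 2 × 6 × 4 × 2 × 4 × 2 = 4608.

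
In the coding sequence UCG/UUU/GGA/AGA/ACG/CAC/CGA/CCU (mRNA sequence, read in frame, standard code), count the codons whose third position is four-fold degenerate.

5

Codon 1 UCG (Ser): third position 4-fold.
Codon 2 UUU (Phe): third position 2-fold.
Codon 3 GGA (Gly): third position 4-fold.
Codon 4 AGA (Arg): third position 2-fold.
Codon 5 ACG (Thr): third position 4-fold.
Codon 6 CAC (His): third position 2-fold.
Codon 7 CGA (Arg): third position 4-fold.
Codon 8 CCU (Pro): third position 4-fold.
Four-fold degenerate third positions: 5.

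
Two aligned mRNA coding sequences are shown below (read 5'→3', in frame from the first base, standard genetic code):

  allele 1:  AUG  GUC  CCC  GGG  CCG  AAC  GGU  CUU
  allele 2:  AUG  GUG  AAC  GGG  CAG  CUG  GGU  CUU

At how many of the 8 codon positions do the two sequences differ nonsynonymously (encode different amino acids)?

Codon 1: AUG Met / AUG Met — identical.
Codon 2: GUC Val / GUG Val — synonymous.
Codon 3: CCC Pro / AAC Asn — nonsynonymous.
Codon 4: GGG Gly / GGG Gly — identical.
Codon 5: CCG Pro / CAG Gln — nonsynonymous.
Codon 6: AAC Asn / CUG Leu — nonsynonymous.
Codon 7: GGU Gly / GGU Gly — identical.
Codon 8: CUU Leu / CUU Leu — identical.
Nonsynonymous differences: 3.

3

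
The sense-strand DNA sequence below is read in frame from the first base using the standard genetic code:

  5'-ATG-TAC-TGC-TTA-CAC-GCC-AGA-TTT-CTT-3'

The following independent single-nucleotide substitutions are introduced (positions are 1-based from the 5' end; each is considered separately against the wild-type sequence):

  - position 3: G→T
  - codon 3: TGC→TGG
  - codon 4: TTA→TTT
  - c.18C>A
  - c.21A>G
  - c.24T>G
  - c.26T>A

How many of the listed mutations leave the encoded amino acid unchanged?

2

Codon 1: ATG (Met) → ATT (Ile) — missense.
Codon 3: TGC (Cys) → TGG (Trp) — missense.
Codon 4: TTA (Leu) → TTT (Phe) — missense.
Codon 6: GCC (Ala) → GCA (Ala) — synonymous.
Codon 7: AGA (Arg) → AGG (Arg) — synonymous.
Codon 8: TTT (Phe) → TTG (Leu) — missense.
Codon 9: CTT (Leu) → CAT (His) — missense.
Synonymous: 2 of 7.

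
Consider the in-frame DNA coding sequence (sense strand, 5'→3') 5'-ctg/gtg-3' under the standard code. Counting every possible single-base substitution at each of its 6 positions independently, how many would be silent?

7

Codon 1 (CTG, Leu): 4 synonymous substitutions.
Codon 2 (GTG, Val): 3 synonymous substitutions.
Total: 4 + 3 = 7.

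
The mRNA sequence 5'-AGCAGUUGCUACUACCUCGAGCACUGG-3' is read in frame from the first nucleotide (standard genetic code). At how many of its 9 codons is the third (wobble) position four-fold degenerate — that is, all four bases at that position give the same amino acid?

1

Codon 1 AGC (Ser): third position 2-fold.
Codon 2 AGU (Ser): third position 2-fold.
Codon 3 UGC (Cys): third position 2-fold.
Codon 4 UAC (Tyr): third position 2-fold.
Codon 5 UAC (Tyr): third position 2-fold.
Codon 6 CUC (Leu): third position 4-fold.
Codon 7 GAG (Glu): third position 2-fold.
Codon 8 CAC (His): third position 2-fold.
Codon 9 UGG (Trp): third position 1-fold.
Four-fold degenerate third positions: 1.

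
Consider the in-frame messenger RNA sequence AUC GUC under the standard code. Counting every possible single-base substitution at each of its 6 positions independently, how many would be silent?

Codon 1 (AUC, Ile): 2 synonymous substitutions.
Codon 2 (GUC, Val): 3 synonymous substitutions.
Total: 2 + 3 = 5.

5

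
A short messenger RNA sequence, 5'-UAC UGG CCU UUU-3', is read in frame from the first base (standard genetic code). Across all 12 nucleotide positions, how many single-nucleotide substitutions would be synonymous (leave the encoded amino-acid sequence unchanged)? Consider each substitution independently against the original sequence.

Codon 1 (UAC, Tyr): 1 synonymous substitution.
Codon 2 (UGG, Trp): 0 synonymous substitutions.
Codon 3 (CCU, Pro): 3 synonymous substitutions.
Codon 4 (UUU, Phe): 1 synonymous substitution.
Total: 1 + 0 + 3 + 1 = 5.

5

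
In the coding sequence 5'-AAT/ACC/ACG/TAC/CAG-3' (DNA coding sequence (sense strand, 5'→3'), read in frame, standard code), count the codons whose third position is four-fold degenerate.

Codon 1 AAT (Asn): third position 2-fold.
Codon 2 ACC (Thr): third position 4-fold.
Codon 3 ACG (Thr): third position 4-fold.
Codon 4 TAC (Tyr): third position 2-fold.
Codon 5 CAG (Gln): third position 2-fold.
Four-fold degenerate third positions: 2.

2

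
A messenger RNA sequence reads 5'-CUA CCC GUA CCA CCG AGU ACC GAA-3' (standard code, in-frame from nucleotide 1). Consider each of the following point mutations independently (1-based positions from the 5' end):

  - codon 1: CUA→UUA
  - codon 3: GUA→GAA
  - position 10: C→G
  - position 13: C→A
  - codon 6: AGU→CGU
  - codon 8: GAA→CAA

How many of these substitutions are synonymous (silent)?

Codon 1: CUA (Leu) → UUA (Leu) — synonymous.
Codon 3: GUA (Val) → GAA (Glu) — missense.
Codon 4: CCA (Pro) → GCA (Ala) — missense.
Codon 5: CCG (Pro) → ACG (Thr) — missense.
Codon 6: AGU (Ser) → CGU (Arg) — missense.
Codon 8: GAA (Glu) → CAA (Gln) — missense.
Synonymous: 1 of 6.

1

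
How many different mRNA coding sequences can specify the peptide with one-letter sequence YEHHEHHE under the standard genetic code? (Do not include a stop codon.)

256

Tyr: 2 codons.
Glu: 2 codons.
His: 2 codons.
His: 2 codons.
Glu: 2 codons.
His: 2 codons.
His: 2 codons.
Glu: 2 codons.
2 × 2 × 2 × 2 × 2 × 2 × 2 × 2 = 256.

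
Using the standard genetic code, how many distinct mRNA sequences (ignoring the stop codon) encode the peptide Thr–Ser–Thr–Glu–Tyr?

384

Thr: 4 codons.
Ser: 6 codons.
Thr: 4 codons.
Glu: 2 codons.
Tyr: 2 codons.
4 × 6 × 4 × 2 × 2 = 384.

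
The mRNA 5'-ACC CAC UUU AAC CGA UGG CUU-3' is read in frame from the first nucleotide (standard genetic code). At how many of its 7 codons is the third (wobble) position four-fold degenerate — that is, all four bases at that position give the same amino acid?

3

Codon 1 ACC (Thr): third position 4-fold.
Codon 2 CAC (His): third position 2-fold.
Codon 3 UUU (Phe): third position 2-fold.
Codon 4 AAC (Asn): third position 2-fold.
Codon 5 CGA (Arg): third position 4-fold.
Codon 6 UGG (Trp): third position 1-fold.
Codon 7 CUU (Leu): third position 4-fold.
Four-fold degenerate third positions: 3.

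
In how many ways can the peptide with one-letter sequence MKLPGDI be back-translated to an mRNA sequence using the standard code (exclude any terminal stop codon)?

1152

Met: 1 codon.
Lys: 2 codons.
Leu: 6 codons.
Pro: 4 codons.
Gly: 4 codons.
Asp: 2 codons.
Ile: 3 codons.
1 × 2 × 6 × 4 × 4 × 2 × 3 = 1152.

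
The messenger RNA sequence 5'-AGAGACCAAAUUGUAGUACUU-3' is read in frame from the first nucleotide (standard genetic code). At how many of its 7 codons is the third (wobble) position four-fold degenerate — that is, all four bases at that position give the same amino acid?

3

Codon 1 AGA (Arg): third position 2-fold.
Codon 2 GAC (Asp): third position 2-fold.
Codon 3 CAA (Gln): third position 2-fold.
Codon 4 AUU (Ile): third position 3-fold.
Codon 5 GUA (Val): third position 4-fold.
Codon 6 GUA (Val): third position 4-fold.
Codon 7 CUU (Leu): third position 4-fold.
Four-fold degenerate third positions: 3.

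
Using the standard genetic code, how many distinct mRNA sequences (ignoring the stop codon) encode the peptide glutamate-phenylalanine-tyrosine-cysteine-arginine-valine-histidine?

768

Glu: 2 codons.
Phe: 2 codons.
Tyr: 2 codons.
Cys: 2 codons.
Arg: 6 codons.
Val: 4 codons.
His: 2 codons.
2 × 2 × 2 × 2 × 6 × 4 × 2 = 768.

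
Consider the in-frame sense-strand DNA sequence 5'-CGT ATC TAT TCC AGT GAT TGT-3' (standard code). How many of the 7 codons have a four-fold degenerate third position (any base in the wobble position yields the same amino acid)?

2

Codon 1 CGT (Arg): third position 4-fold.
Codon 2 ATC (Ile): third position 3-fold.
Codon 3 TAT (Tyr): third position 2-fold.
Codon 4 TCC (Ser): third position 4-fold.
Codon 5 AGT (Ser): third position 2-fold.
Codon 6 GAT (Asp): third position 2-fold.
Codon 7 TGT (Cys): third position 2-fold.
Four-fold degenerate third positions: 2.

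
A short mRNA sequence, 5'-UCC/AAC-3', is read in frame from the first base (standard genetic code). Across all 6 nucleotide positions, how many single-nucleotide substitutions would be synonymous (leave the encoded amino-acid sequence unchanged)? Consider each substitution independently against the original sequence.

4

Codon 1 (UCC, Ser): 3 synonymous substitutions.
Codon 2 (AAC, Asn): 1 synonymous substitution.
Total: 3 + 1 = 4.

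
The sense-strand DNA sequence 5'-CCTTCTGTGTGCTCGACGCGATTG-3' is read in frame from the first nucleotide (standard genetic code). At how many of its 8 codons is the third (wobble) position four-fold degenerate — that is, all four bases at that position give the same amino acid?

Codon 1 CCT (Pro): third position 4-fold.
Codon 2 TCT (Ser): third position 4-fold.
Codon 3 GTG (Val): third position 4-fold.
Codon 4 TGC (Cys): third position 2-fold.
Codon 5 TCG (Ser): third position 4-fold.
Codon 6 ACG (Thr): third position 4-fold.
Codon 7 CGA (Arg): third position 4-fold.
Codon 8 TTG (Leu): third position 2-fold.
Four-fold degenerate third positions: 6.

6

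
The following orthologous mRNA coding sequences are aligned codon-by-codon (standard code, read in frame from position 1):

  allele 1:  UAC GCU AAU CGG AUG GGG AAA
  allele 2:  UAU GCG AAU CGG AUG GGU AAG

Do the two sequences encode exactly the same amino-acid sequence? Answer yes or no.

yes

Codon 1: UAC Tyr / UAU Tyr — synonymous.
Codon 2: GCU Ala / GCG Ala — synonymous.
Codon 3: AAU Asn / AAU Asn — identical.
Codon 4: CGG Arg / CGG Arg — identical.
Codon 5: AUG Met / AUG Met — identical.
Codon 6: GGG Gly / GGU Gly — synonymous.
Codon 7: AAA Lys / AAG Lys — synonymous.
Nonsynonymous differences: 0 → same protein.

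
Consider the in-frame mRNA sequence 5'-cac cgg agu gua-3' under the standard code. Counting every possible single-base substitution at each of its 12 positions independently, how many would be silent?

9

Codon 1 (CAC, His): 1 synonymous substitution.
Codon 2 (CGG, Arg): 4 synonymous substitutions.
Codon 3 (AGU, Ser): 1 synonymous substitution.
Codon 4 (GUA, Val): 3 synonymous substitutions.
Total: 1 + 4 + 1 + 3 = 9.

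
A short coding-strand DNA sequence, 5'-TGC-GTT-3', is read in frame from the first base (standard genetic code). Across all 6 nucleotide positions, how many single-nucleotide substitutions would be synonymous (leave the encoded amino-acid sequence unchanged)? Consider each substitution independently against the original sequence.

4

Codon 1 (TGC, Cys): 1 synonymous substitution.
Codon 2 (GTT, Val): 3 synonymous substitutions.
Total: 1 + 3 = 4.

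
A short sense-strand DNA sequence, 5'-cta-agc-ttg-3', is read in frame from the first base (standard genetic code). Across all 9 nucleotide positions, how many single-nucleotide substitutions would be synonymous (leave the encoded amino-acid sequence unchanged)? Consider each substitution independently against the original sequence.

Codon 1 (CTA, Leu): 4 synonymous substitutions.
Codon 2 (AGC, Ser): 1 synonymous substitution.
Codon 3 (TTG, Leu): 2 synonymous substitutions.
Total: 4 + 1 + 2 = 7.

7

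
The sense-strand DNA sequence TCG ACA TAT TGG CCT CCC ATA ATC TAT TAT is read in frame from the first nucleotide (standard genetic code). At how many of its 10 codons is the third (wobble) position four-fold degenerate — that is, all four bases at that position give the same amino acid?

Codon 1 TCG (Ser): third position 4-fold.
Codon 2 ACA (Thr): third position 4-fold.
Codon 3 TAT (Tyr): third position 2-fold.
Codon 4 TGG (Trp): third position 1-fold.
Codon 5 CCT (Pro): third position 4-fold.
Codon 6 CCC (Pro): third position 4-fold.
Codon 7 ATA (Ile): third position 3-fold.
Codon 8 ATC (Ile): third position 3-fold.
Codon 9 TAT (Tyr): third position 2-fold.
Codon 10 TAT (Tyr): third position 2-fold.
Four-fold degenerate third positions: 4.

4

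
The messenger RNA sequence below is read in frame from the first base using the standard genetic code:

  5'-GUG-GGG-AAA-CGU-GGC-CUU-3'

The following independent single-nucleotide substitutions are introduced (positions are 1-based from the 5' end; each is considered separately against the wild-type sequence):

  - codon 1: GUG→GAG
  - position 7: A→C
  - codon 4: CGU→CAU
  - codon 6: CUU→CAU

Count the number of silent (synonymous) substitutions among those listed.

Codon 1: GUG (Val) → GAG (Glu) — missense.
Codon 3: AAA (Lys) → CAA (Gln) — missense.
Codon 4: CGU (Arg) → CAU (His) — missense.
Codon 6: CUU (Leu) → CAU (His) — missense.
Synonymous: 0 of 4.

0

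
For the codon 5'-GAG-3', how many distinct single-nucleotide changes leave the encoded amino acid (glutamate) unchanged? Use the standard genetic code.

Position 1: none → 0 synonymous.
Position 2: none → 0 synonymous.
Position 3: GAA → 1 synonymous.
Total: 0 + 0 + 1 = 1.

1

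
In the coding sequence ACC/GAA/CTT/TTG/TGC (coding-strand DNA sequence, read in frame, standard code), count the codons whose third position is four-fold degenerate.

2

Codon 1 ACC (Thr): third position 4-fold.
Codon 2 GAA (Glu): third position 2-fold.
Codon 3 CTT (Leu): third position 4-fold.
Codon 4 TTG (Leu): third position 2-fold.
Codon 5 TGC (Cys): third position 2-fold.
Four-fold degenerate third positions: 2.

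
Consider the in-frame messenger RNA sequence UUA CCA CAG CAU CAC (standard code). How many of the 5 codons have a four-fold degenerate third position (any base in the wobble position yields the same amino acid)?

1

Codon 1 UUA (Leu): third position 2-fold.
Codon 2 CCA (Pro): third position 4-fold.
Codon 3 CAG (Gln): third position 2-fold.
Codon 4 CAU (His): third position 2-fold.
Codon 5 CAC (His): third position 2-fold.
Four-fold degenerate third positions: 1.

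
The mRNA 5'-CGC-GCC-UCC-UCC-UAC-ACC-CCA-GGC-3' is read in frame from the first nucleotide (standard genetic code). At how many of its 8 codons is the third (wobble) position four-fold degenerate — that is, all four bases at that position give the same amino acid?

7

Codon 1 CGC (Arg): third position 4-fold.
Codon 2 GCC (Ala): third position 4-fold.
Codon 3 UCC (Ser): third position 4-fold.
Codon 4 UCC (Ser): third position 4-fold.
Codon 5 UAC (Tyr): third position 2-fold.
Codon 6 ACC (Thr): third position 4-fold.
Codon 7 CCA (Pro): third position 4-fold.
Codon 8 GGC (Gly): third position 4-fold.
Four-fold degenerate third positions: 7.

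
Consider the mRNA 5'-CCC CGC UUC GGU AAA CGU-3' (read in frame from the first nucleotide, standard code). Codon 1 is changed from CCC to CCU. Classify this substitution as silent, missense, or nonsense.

Position 3 falls in codon 1: CCC → Pro.
After the substitution the codon is CCU → Pro.
Both encode Pro, so the change is synonymous.

silent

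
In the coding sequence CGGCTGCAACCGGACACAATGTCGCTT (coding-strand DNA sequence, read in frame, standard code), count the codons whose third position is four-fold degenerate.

Codon 1 CGG (Arg): third position 4-fold.
Codon 2 CTG (Leu): third position 4-fold.
Codon 3 CAA (Gln): third position 2-fold.
Codon 4 CCG (Pro): third position 4-fold.
Codon 5 GAC (Asp): third position 2-fold.
Codon 6 ACA (Thr): third position 4-fold.
Codon 7 ATG (Met): third position 1-fold.
Codon 8 TCG (Ser): third position 4-fold.
Codon 9 CTT (Leu): third position 4-fold.
Four-fold degenerate third positions: 6.

6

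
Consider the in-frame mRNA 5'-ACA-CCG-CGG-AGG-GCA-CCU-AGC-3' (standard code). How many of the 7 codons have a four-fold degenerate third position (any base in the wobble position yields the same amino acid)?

5

Codon 1 ACA (Thr): third position 4-fold.
Codon 2 CCG (Pro): third position 4-fold.
Codon 3 CGG (Arg): third position 4-fold.
Codon 4 AGG (Arg): third position 2-fold.
Codon 5 GCA (Ala): third position 4-fold.
Codon 6 CCU (Pro): third position 4-fold.
Codon 7 AGC (Ser): third position 2-fold.
Four-fold degenerate third positions: 5.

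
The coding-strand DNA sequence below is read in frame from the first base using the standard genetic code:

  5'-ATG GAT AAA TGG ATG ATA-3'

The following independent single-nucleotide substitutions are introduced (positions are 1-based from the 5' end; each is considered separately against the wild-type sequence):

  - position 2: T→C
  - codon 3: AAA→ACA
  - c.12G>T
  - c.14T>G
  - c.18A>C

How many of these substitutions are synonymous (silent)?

Codon 1: ATG (Met) → ACG (Thr) — missense.
Codon 3: AAA (Lys) → ACA (Thr) — missense.
Codon 4: TGG (Trp) → TGT (Cys) — missense.
Codon 5: ATG (Met) → AGG (Arg) — missense.
Codon 6: ATA (Ile) → ATC (Ile) — synonymous.
Synonymous: 1 of 5.

1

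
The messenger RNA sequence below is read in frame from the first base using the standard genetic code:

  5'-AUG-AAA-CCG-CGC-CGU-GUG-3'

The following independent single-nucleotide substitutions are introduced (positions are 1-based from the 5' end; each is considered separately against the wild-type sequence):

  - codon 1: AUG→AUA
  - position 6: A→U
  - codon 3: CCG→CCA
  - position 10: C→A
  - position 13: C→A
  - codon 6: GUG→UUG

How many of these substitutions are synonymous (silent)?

Codon 1: AUG (Met) → AUA (Ile) — missense.
Codon 2: AAA (Lys) → AAU (Asn) — missense.
Codon 3: CCG (Pro) → CCA (Pro) — synonymous.
Codon 4: CGC (Arg) → AGC (Ser) — missense.
Codon 5: CGU (Arg) → AGU (Ser) — missense.
Codon 6: GUG (Val) → UUG (Leu) — missense.
Synonymous: 1 of 6.

1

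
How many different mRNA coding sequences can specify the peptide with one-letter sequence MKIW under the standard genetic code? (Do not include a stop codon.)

6

Met: 1 codon.
Lys: 2 codons.
Ile: 3 codons.
Trp: 1 codon.
1 × 2 × 3 × 1 = 6.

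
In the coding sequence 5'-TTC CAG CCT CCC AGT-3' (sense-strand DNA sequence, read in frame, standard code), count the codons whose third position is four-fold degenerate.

2

Codon 1 TTC (Phe): third position 2-fold.
Codon 2 CAG (Gln): third position 2-fold.
Codon 3 CCT (Pro): third position 4-fold.
Codon 4 CCC (Pro): third position 4-fold.
Codon 5 AGT (Ser): third position 2-fold.
Four-fold degenerate third positions: 2.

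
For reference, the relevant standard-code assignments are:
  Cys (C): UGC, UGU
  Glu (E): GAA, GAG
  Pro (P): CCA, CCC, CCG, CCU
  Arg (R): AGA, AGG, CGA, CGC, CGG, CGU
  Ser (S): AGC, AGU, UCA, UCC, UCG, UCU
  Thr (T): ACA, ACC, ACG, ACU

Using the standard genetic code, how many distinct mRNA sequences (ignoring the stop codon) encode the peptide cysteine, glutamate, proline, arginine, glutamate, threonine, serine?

Cys: 2 codons.
Glu: 2 codons.
Pro: 4 codons.
Arg: 6 codons.
Glu: 2 codons.
Thr: 4 codons.
Ser: 6 codons.
2 × 2 × 4 × 6 × 2 × 4 × 6 = 4608.

4608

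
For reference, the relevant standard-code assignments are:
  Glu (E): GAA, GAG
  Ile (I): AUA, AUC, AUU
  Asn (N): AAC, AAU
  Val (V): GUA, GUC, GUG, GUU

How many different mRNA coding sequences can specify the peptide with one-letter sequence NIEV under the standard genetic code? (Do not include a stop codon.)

Asn: 2 codons.
Ile: 3 codons.
Glu: 2 codons.
Val: 4 codons.
2 × 3 × 2 × 4 = 48.

48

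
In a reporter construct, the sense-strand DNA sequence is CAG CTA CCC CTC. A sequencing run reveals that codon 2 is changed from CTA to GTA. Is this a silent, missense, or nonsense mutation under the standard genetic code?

Position 4 falls in codon 2: CTA → Leu.
After the substitution the codon is GTA → Val.
Leu ≠ Val, so this is a missense mutation.

missense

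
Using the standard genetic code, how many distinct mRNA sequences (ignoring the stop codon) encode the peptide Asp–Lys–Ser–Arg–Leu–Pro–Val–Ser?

82944

Asp: 2 codons.
Lys: 2 codons.
Ser: 6 codons.
Arg: 6 codons.
Leu: 6 codons.
Pro: 4 codons.
Val: 4 codons.
Ser: 6 codons.
2 × 2 × 6 × 6 × 6 × 4 × 4 × 6 = 82944.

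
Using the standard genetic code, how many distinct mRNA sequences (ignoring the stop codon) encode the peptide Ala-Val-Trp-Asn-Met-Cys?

Ala: 4 codons.
Val: 4 codons.
Trp: 1 codon.
Asn: 2 codons.
Met: 1 codon.
Cys: 2 codons.
4 × 4 × 1 × 2 × 1 × 2 = 64.

64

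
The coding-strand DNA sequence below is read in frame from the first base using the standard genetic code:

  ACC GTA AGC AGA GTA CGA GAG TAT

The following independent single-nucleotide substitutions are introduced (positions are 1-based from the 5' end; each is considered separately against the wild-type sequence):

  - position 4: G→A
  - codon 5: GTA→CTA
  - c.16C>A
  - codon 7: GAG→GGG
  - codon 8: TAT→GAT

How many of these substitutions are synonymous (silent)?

Codon 2: GTA (Val) → ATA (Ile) — missense.
Codon 5: GTA (Val) → CTA (Leu) — missense.
Codon 6: CGA (Arg) → AGA (Arg) — synonymous.
Codon 7: GAG (Glu) → GGG (Gly) — missense.
Codon 8: TAT (Tyr) → GAT (Asp) — missense.
Synonymous: 1 of 5.

1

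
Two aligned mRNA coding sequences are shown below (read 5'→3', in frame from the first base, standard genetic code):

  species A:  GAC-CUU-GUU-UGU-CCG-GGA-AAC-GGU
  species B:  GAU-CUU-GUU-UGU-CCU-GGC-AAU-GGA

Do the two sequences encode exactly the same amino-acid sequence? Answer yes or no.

Codon 1: GAC Asp / GAU Asp — synonymous.
Codon 2: CUU Leu / CUU Leu — identical.
Codon 3: GUU Val / GUU Val — identical.
Codon 4: UGU Cys / UGU Cys — identical.
Codon 5: CCG Pro / CCU Pro — synonymous.
Codon 6: GGA Gly / GGC Gly — synonymous.
Codon 7: AAC Asn / AAU Asn — synonymous.
Codon 8: GGU Gly / GGA Gly — synonymous.
Nonsynonymous differences: 0 → same protein.

yes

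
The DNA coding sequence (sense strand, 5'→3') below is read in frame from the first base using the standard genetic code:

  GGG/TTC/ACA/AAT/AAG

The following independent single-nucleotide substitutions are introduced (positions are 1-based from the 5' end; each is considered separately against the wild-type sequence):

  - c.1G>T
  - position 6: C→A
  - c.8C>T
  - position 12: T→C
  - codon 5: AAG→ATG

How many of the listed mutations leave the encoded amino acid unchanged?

Codon 1: GGG (Gly) → TGG (Trp) — missense.
Codon 2: TTC (Phe) → TTA (Leu) — missense.
Codon 3: ACA (Thr) → ATA (Ile) — missense.
Codon 4: AAT (Asn) → AAC (Asn) — synonymous.
Codon 5: AAG (Lys) → ATG (Met) — missense.
Synonymous: 1 of 5.

1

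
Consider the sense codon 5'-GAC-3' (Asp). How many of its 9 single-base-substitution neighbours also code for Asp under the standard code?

Position 1: none → 0 synonymous.
Position 2: none → 0 synonymous.
Position 3: GAU → 1 synonymous.
Total: 0 + 0 + 1 = 1.

1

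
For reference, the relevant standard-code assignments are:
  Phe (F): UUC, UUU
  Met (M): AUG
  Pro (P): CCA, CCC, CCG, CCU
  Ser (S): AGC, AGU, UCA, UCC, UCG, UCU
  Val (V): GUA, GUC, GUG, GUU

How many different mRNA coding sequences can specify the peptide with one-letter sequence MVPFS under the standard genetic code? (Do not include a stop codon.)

192

Met: 1 codon.
Val: 4 codons.
Pro: 4 codons.
Phe: 2 codons.
Ser: 6 codons.
1 × 4 × 4 × 2 × 6 = 192.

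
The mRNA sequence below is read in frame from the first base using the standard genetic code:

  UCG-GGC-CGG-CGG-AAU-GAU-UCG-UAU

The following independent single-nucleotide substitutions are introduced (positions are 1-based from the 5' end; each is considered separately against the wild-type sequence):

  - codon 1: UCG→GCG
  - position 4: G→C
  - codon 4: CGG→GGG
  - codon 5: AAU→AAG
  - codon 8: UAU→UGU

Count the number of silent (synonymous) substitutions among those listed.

0

Codon 1: UCG (Ser) → GCG (Ala) — missense.
Codon 2: GGC (Gly) → CGC (Arg) — missense.
Codon 4: CGG (Arg) → GGG (Gly) — missense.
Codon 5: AAU (Asn) → AAG (Lys) — missense.
Codon 8: UAU (Tyr) → UGU (Cys) — missense.
Synonymous: 0 of 5.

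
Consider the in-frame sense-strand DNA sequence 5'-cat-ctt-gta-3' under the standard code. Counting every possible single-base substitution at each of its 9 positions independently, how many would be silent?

Codon 1 (CAT, His): 1 synonymous substitution.
Codon 2 (CTT, Leu): 3 synonymous substitutions.
Codon 3 (GTA, Val): 3 synonymous substitutions.
Total: 1 + 3 + 3 = 7.

7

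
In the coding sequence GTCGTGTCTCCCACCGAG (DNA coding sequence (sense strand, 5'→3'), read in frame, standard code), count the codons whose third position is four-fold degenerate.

5

Codon 1 GTC (Val): third position 4-fold.
Codon 2 GTG (Val): third position 4-fold.
Codon 3 TCT (Ser): third position 4-fold.
Codon 4 CCC (Pro): third position 4-fold.
Codon 5 ACC (Thr): third position 4-fold.
Codon 6 GAG (Glu): third position 2-fold.
Four-fold degenerate third positions: 5.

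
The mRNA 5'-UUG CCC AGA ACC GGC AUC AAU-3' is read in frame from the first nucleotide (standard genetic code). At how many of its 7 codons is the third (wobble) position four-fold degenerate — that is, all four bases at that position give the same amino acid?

3

Codon 1 UUG (Leu): third position 2-fold.
Codon 2 CCC (Pro): third position 4-fold.
Codon 3 AGA (Arg): third position 2-fold.
Codon 4 ACC (Thr): third position 4-fold.
Codon 5 GGC (Gly): third position 4-fold.
Codon 6 AUC (Ile): third position 3-fold.
Codon 7 AAU (Asn): third position 2-fold.
Four-fold degenerate third positions: 3.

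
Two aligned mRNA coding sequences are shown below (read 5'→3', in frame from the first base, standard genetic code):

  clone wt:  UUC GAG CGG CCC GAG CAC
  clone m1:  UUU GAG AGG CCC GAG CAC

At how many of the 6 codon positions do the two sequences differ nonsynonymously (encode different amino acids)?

Codon 1: UUC Phe / UUU Phe — synonymous.
Codon 2: GAG Glu / GAG Glu — identical.
Codon 3: CGG Arg / AGG Arg — synonymous.
Codon 4: CCC Pro / CCC Pro — identical.
Codon 5: GAG Glu / GAG Glu — identical.
Codon 6: CAC His / CAC His — identical.
Nonsynonymous differences: 0.

0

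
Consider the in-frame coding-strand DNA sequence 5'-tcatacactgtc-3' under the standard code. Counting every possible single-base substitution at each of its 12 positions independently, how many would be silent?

10

Codon 1 (TCA, Ser): 3 synonymous substitutions.
Codon 2 (TAC, Tyr): 1 synonymous substitution.
Codon 3 (ACT, Thr): 3 synonymous substitutions.
Codon 4 (GTC, Val): 3 synonymous substitutions.
Total: 3 + 1 + 3 + 3 = 10.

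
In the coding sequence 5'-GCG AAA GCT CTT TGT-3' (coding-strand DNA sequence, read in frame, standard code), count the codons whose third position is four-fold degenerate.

Codon 1 GCG (Ala): third position 4-fold.
Codon 2 AAA (Lys): third position 2-fold.
Codon 3 GCT (Ala): third position 4-fold.
Codon 4 CTT (Leu): third position 4-fold.
Codon 5 TGT (Cys): third position 2-fold.
Four-fold degenerate third positions: 3.

3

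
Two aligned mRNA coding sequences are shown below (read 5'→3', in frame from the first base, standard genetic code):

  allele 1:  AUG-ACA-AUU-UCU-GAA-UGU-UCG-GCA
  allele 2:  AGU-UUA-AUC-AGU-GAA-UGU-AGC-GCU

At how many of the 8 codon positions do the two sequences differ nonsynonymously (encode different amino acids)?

Codon 1: AUG Met / AGU Ser — nonsynonymous.
Codon 2: ACA Thr / UUA Leu — nonsynonymous.
Codon 3: AUU Ile / AUC Ile — synonymous.
Codon 4: UCU Ser / AGU Ser — synonymous.
Codon 5: GAA Glu / GAA Glu — identical.
Codon 6: UGU Cys / UGU Cys — identical.
Codon 7: UCG Ser / AGC Ser — synonymous.
Codon 8: GCA Ala / GCU Ala — synonymous.
Nonsynonymous differences: 2.

2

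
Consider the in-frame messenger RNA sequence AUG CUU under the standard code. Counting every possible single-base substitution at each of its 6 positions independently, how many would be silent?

Codon 1 (AUG, Met): 0 synonymous substitutions.
Codon 2 (CUU, Leu): 3 synonymous substitutions.
Total: 0 + 3 = 3.

3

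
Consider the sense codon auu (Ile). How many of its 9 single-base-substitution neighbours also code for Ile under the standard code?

2

Position 1: none → 0 synonymous.
Position 2: none → 0 synonymous.
Position 3: AUC, AUA → 2 synonymous.
Total: 0 + 0 + 2 = 2.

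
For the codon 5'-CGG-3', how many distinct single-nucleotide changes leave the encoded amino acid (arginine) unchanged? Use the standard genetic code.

Position 1: AGG → 1 synonymous.
Position 2: none → 0 synonymous.
Position 3: CGT, CGC, CGA → 3 synonymous.
Total: 1 + 0 + 3 = 4.

4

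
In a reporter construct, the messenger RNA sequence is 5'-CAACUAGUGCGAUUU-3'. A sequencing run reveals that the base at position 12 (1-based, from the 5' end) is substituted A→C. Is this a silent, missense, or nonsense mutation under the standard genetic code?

silent

Position 12 falls in codon 4: CGA → Arg.
After the substitution the codon is CGC → Arg.
Both encode Arg, so the change is synonymous.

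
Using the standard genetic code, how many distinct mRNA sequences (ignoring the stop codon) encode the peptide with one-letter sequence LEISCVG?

Leu: 6 codons.
Glu: 2 codons.
Ile: 3 codons.
Ser: 6 codons.
Cys: 2 codons.
Val: 4 codons.
Gly: 4 codons.
6 × 2 × 3 × 6 × 2 × 4 × 4 = 6912.

6912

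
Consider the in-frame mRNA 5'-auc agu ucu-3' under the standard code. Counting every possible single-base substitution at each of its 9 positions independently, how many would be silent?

6

Codon 1 (AUC, Ile): 2 synonymous substitutions.
Codon 2 (AGU, Ser): 1 synonymous substitution.
Codon 3 (UCU, Ser): 3 synonymous substitutions.
Total: 2 + 1 + 3 = 6.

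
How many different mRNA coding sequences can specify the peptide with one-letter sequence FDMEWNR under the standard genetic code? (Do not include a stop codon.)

96

Phe: 2 codons.
Asp: 2 codons.
Met: 1 codon.
Glu: 2 codons.
Trp: 1 codon.
Asn: 2 codons.
Arg: 6 codons.
2 × 2 × 1 × 2 × 1 × 2 × 6 = 96.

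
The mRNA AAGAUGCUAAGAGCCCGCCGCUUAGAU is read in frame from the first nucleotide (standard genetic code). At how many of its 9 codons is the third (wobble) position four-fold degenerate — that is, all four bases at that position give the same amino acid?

Codon 1 AAG (Lys): third position 2-fold.
Codon 2 AUG (Met): third position 1-fold.
Codon 3 CUA (Leu): third position 4-fold.
Codon 4 AGA (Arg): third position 2-fold.
Codon 5 GCC (Ala): third position 4-fold.
Codon 6 CGC (Arg): third position 4-fold.
Codon 7 CGC (Arg): third position 4-fold.
Codon 8 UUA (Leu): third position 2-fold.
Codon 9 GAU (Asp): third position 2-fold.
Four-fold degenerate third positions: 4.

4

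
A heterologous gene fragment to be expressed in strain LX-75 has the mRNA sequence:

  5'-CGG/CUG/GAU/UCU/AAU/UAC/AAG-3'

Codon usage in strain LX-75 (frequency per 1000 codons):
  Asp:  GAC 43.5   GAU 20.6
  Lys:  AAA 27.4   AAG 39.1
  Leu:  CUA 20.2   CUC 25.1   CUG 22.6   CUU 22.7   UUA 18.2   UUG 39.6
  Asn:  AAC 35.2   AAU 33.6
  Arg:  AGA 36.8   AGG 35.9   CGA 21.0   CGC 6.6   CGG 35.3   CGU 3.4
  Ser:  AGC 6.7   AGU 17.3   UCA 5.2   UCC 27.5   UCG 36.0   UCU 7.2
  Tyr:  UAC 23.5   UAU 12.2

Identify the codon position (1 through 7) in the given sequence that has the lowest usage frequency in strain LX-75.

4

Codon 1 CGG (Arg): 35.3 per 1000.
Codon 2 CUG (Leu): 22.6 per 1000.
Codon 3 GAU (Asp): 20.6 per 1000.
Codon 4 UCU (Ser): 7.2 per 1000.
Codon 5 AAU (Asn): 33.6 per 1000.
Codon 6 UAC (Tyr): 23.5 per 1000.
Codon 7 AAG (Lys): 39.1 per 1000.
Lowest frequency is 7.2 at codon 4.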